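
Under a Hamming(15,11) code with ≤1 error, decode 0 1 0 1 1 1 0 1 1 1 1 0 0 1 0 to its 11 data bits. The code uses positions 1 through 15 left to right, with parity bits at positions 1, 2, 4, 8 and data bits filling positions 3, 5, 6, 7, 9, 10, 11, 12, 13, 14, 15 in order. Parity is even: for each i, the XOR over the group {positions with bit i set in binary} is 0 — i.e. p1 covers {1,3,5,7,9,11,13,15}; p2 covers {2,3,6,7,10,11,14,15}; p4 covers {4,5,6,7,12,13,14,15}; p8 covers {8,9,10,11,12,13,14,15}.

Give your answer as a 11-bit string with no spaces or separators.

01101100010

s1 (pos 1,3,5,7,9,11,13,15): 0⊕0⊕1⊕0⊕1⊕1⊕0⊕0 = 1
s2 (pos 2,3,6,7,10,11,14,15): 1⊕0⊕1⊕0⊕1⊕1⊕1⊕0 = 1
s4 (pos 4,5,6,7,12,13,14,15): 1⊕1⊕1⊕0⊕0⊕0⊕1⊕0 = 0
s8 (pos 8,9,10,11,12,13,14,15): 1⊕1⊕1⊕1⊕0⊕0⊕1⊕0 = 1
Syndrome s8…s1 = 1011 → error at position 11.
Flip position 11: 010111011110010 → 010111011100010
Read data bits from positions 3,5,6,7,9,10,11,12,13,14,15: 01101100010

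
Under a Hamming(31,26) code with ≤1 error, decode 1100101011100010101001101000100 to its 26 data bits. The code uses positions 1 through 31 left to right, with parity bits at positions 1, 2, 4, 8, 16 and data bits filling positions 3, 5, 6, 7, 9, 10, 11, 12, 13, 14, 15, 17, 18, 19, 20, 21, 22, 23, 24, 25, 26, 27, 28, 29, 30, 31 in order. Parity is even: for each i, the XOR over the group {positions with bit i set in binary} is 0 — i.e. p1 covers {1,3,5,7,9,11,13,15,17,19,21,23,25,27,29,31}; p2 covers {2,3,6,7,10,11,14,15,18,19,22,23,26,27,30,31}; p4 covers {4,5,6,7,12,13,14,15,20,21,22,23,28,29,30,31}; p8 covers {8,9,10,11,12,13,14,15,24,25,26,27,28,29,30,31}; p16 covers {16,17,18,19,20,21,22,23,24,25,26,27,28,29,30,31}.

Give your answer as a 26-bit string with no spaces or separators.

01011110001101001101000100

s1 (pos 1,3,5,7,9,11,13,15,17,19,21,23,25,27,29,31): 1⊕0⊕1⊕1⊕1⊕1⊕0⊕1⊕1⊕1⊕0⊕1⊕1⊕0⊕1⊕0 = 1
s2 (pos 2,3,6,7,10,11,14,15,18,19,22,23,26,27,30,31): 1⊕0⊕0⊕1⊕1⊕1⊕0⊕1⊕0⊕1⊕1⊕1⊕0⊕0⊕0⊕0 = 0
s4 (pos 4,5,6,7,12,13,14,15,20,21,22,23,28,29,30,31): 0⊕1⊕0⊕1⊕0⊕0⊕0⊕1⊕0⊕0⊕1⊕1⊕0⊕1⊕0⊕0 = 0
s8 (pos 8,9,10,11,12,13,14,15,24,25,26,27,28,29,30,31): 0⊕1⊕1⊕1⊕0⊕0⊕0⊕1⊕0⊕1⊕0⊕0⊕0⊕1⊕0⊕0 = 0
s16 (pos 16,17,18,19,20,21,22,23,24,25,26,27,28,29,30,31): 0⊕1⊕0⊕1⊕0⊕0⊕1⊕1⊕0⊕1⊕0⊕0⊕0⊕1⊕0⊕0 = 0
Syndrome s16…s1 = 00001 → error at position 1.
Flip position 1: 1100101011100010101001101000100 → 0100101011100010101001101000100
Read data bits from positions 3,5,6,7,9,10,11,12,13,14,15,17,18,19,20,21,22,23,24,25,26,27,28,29,30,31: 01011110001101001101000100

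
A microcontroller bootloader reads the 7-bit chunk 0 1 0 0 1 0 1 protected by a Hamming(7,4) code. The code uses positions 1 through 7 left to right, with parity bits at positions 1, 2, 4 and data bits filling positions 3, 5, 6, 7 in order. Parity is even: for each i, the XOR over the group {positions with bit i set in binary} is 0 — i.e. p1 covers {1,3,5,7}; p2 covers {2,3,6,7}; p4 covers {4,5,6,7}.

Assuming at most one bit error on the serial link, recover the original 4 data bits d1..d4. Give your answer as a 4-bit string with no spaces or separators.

0101

s1 (pos 1,3,5,7): 0⊕0⊕1⊕1 = 0
s2 (pos 2,3,6,7): 1⊕0⊕0⊕1 = 0
s4 (pos 4,5,6,7): 0⊕1⊕0⊕1 = 0
Syndrome s4…s1 = 000 → no error.
Read data bits from positions 3,5,6,7: 0101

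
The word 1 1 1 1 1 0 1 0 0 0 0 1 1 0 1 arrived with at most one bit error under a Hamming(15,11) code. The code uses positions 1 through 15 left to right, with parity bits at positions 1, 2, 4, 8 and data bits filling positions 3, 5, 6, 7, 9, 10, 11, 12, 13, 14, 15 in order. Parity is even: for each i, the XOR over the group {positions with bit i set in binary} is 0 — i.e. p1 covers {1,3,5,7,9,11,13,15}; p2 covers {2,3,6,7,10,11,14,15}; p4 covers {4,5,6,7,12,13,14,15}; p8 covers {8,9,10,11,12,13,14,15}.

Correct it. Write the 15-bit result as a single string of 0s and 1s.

111110110001101

s1 (pos 1,3,5,7,9,11,13,15): 1⊕1⊕1⊕1⊕0⊕0⊕1⊕1 = 0
s2 (pos 2,3,6,7,10,11,14,15): 1⊕1⊕0⊕1⊕0⊕0⊕0⊕1 = 0
s4 (pos 4,5,6,7,12,13,14,15): 1⊕1⊕0⊕1⊕1⊕1⊕0⊕1 = 0
s8 (pos 8,9,10,11,12,13,14,15): 0⊕0⊕0⊕0⊕1⊕1⊕0⊕1 = 1
Syndrome s8…s1 = 1000 → error at position 8.
Flip position 8: 111110100001101 → 111110110001101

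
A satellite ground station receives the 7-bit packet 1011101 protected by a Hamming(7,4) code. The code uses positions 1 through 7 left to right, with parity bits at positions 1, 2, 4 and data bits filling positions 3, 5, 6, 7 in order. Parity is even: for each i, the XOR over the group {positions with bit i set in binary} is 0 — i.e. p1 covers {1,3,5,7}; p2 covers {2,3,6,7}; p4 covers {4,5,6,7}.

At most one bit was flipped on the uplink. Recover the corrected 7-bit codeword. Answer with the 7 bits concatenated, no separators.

1010101

s1 (pos 1,3,5,7): 1⊕1⊕1⊕1 = 0
s2 (pos 2,3,6,7): 0⊕1⊕0⊕1 = 0
s4 (pos 4,5,6,7): 1⊕1⊕0⊕1 = 1
Syndrome s4…s1 = 100 → error at position 4.
Flip position 4: 1011101 → 1010101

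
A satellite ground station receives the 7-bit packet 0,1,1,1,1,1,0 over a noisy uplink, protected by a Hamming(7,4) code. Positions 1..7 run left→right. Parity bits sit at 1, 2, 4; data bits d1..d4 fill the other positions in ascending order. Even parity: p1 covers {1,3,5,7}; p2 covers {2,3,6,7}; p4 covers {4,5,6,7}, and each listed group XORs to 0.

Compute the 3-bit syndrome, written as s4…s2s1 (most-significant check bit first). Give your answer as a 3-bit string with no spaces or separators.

110

s1 (pos 1,3,5,7): 0⊕1⊕1⊕0 = 0
s2 (pos 2,3,6,7): 1⊕1⊕1⊕0 = 1
s4 (pos 4,5,6,7): 1⊕1⊕1⊕0 = 1
Syndrome s4…s1 = 110 → error at position 6.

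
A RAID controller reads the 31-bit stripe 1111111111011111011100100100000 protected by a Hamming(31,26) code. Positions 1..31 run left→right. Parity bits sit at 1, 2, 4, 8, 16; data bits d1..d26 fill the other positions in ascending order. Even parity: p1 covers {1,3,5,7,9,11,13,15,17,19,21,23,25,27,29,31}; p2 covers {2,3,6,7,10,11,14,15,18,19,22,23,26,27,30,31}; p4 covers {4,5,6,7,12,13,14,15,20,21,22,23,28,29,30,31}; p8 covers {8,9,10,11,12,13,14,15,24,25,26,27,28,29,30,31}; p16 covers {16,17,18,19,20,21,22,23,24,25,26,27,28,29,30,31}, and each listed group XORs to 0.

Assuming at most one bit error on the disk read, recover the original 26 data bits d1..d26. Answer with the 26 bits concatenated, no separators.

01111101111011100100100000

s1 (pos 1,3,5,7,9,11,13,15,17,19,21,23,25,27,29,31): 1⊕1⊕1⊕1⊕1⊕0⊕1⊕1⊕0⊕1⊕0⊕1⊕0⊕0⊕0⊕0 = 1
s2 (pos 2,3,6,7,10,11,14,15,18,19,22,23,26,27,30,31): 1⊕1⊕1⊕1⊕1⊕0⊕1⊕1⊕1⊕1⊕0⊕1⊕1⊕0⊕0⊕0 = 1
s4 (pos 4,5,6,7,12,13,14,15,20,21,22,23,28,29,30,31): 1⊕1⊕1⊕1⊕1⊕1⊕1⊕1⊕1⊕0⊕0⊕1⊕0⊕0⊕0⊕0 = 0
s8 (pos 8,9,10,11,12,13,14,15,24,25,26,27,28,29,30,31): 1⊕1⊕1⊕0⊕1⊕1⊕1⊕1⊕0⊕0⊕1⊕0⊕0⊕0⊕0⊕0 = 0
s16 (pos 16,17,18,19,20,21,22,23,24,25,26,27,28,29,30,31): 1⊕0⊕1⊕1⊕1⊕0⊕0⊕1⊕0⊕0⊕1⊕0⊕0⊕0⊕0⊕0 = 0
Syndrome s16…s1 = 00011 → error at position 3.
Flip position 3: 1111111111011111011100100100000 → 1101111111011111011100100100000
Read data bits from positions 3,5,6,7,9,10,11,12,13,14,15,17,18,19,20,21,22,23,24,25,26,27,28,29,30,31: 01111101111011100100100000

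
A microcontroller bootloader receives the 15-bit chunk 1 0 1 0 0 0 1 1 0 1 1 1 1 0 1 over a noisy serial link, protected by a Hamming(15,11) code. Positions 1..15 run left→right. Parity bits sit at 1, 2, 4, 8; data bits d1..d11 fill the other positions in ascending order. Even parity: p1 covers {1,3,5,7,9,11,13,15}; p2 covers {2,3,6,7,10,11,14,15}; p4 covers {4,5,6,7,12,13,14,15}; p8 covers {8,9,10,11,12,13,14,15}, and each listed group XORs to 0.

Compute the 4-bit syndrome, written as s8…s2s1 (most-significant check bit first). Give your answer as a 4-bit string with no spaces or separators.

s1 (pos 1,3,5,7,9,11,13,15): 1⊕1⊕0⊕1⊕0⊕1⊕1⊕1 = 0
s2 (pos 2,3,6,7,10,11,14,15): 0⊕1⊕0⊕1⊕1⊕1⊕0⊕1 = 1
s4 (pos 4,5,6,7,12,13,14,15): 0⊕0⊕0⊕1⊕1⊕1⊕0⊕1 = 0
s8 (pos 8,9,10,11,12,13,14,15): 1⊕0⊕1⊕1⊕1⊕1⊕0⊕1 = 0
Syndrome s8…s1 = 0010 → error at position 2.

0010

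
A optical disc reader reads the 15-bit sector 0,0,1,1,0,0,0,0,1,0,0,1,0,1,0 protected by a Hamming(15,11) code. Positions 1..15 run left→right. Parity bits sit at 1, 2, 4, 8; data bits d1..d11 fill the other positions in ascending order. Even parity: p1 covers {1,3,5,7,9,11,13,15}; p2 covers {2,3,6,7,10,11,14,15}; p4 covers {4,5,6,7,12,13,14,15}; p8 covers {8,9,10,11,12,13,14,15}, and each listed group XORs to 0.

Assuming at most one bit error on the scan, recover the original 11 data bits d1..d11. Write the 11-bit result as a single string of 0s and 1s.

10001000010

s1 (pos 1,3,5,7,9,11,13,15): 0⊕1⊕0⊕0⊕1⊕0⊕0⊕0 = 0
s2 (pos 2,3,6,7,10,11,14,15): 0⊕1⊕0⊕0⊕0⊕0⊕1⊕0 = 0
s4 (pos 4,5,6,7,12,13,14,15): 1⊕0⊕0⊕0⊕1⊕0⊕1⊕0 = 1
s8 (pos 8,9,10,11,12,13,14,15): 0⊕1⊕0⊕0⊕1⊕0⊕1⊕0 = 1
Syndrome s8…s1 = 1100 → error at position 12.
Flip position 12: 001100001001010 → 001100001000010
Read data bits from positions 3,5,6,7,9,10,11,12,13,14,15: 10001000010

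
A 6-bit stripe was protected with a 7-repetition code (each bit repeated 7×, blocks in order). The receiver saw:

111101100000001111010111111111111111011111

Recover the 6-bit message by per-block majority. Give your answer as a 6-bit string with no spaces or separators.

101111

Block 1 (1111011): 6 ones → 1
Block 2 (0000000): 0 ones → 0
Block 3 (1111010): 5 ones → 1
Block 4 (1111111): 7 ones → 1
Block 5 (1111111): 7 ones → 1
Block 6 (1011111): 6 ones → 1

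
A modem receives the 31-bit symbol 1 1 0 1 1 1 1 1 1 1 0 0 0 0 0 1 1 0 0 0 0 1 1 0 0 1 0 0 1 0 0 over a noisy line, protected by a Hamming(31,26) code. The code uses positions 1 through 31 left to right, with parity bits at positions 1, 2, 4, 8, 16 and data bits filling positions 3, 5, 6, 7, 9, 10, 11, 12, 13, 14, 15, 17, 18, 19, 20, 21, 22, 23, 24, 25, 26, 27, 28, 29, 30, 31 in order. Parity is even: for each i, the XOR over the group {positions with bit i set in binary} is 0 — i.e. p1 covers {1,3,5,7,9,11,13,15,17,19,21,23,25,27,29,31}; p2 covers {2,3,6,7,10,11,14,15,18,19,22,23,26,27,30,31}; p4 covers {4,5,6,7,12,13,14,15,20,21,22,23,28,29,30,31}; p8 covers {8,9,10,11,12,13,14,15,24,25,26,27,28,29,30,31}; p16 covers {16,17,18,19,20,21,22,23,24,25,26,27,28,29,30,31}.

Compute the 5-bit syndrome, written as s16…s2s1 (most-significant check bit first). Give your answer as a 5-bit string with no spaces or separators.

s1 (pos 1,3,5,7,9,11,13,15,17,19,21,23,25,27,29,31): 1⊕0⊕1⊕1⊕1⊕0⊕0⊕0⊕1⊕0⊕0⊕1⊕0⊕0⊕1⊕0 = 1
s2 (pos 2,3,6,7,10,11,14,15,18,19,22,23,26,27,30,31): 1⊕0⊕1⊕1⊕1⊕0⊕0⊕0⊕0⊕0⊕1⊕1⊕1⊕0⊕0⊕0 = 1
s4 (pos 4,5,6,7,12,13,14,15,20,21,22,23,28,29,30,31): 1⊕1⊕1⊕1⊕0⊕0⊕0⊕0⊕0⊕0⊕1⊕1⊕0⊕1⊕0⊕0 = 1
s8 (pos 8,9,10,11,12,13,14,15,24,25,26,27,28,29,30,31): 1⊕1⊕1⊕0⊕0⊕0⊕0⊕0⊕0⊕0⊕1⊕0⊕0⊕1⊕0⊕0 = 1
s16 (pos 16,17,18,19,20,21,22,23,24,25,26,27,28,29,30,31): 1⊕1⊕0⊕0⊕0⊕0⊕1⊕1⊕0⊕0⊕1⊕0⊕0⊕1⊕0⊕0 = 0
Syndrome s16…s1 = 01111 → error at position 15.

01111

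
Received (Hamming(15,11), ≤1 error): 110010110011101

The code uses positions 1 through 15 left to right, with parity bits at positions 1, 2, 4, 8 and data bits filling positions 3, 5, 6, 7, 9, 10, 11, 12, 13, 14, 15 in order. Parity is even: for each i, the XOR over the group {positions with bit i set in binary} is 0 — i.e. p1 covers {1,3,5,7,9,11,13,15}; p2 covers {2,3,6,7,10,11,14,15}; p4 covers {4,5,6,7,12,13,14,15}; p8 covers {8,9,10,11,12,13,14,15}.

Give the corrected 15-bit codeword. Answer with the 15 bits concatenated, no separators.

s1 (pos 1,3,5,7,9,11,13,15): 1⊕0⊕1⊕1⊕0⊕1⊕1⊕1 = 0
s2 (pos 2,3,6,7,10,11,14,15): 1⊕0⊕0⊕1⊕0⊕1⊕0⊕1 = 0
s4 (pos 4,5,6,7,12,13,14,15): 0⊕1⊕0⊕1⊕1⊕1⊕0⊕1 = 1
s8 (pos 8,9,10,11,12,13,14,15): 1⊕0⊕0⊕1⊕1⊕1⊕0⊕1 = 1
Syndrome s8…s1 = 1100 → error at position 12.
Flip position 12: 110010110011101 → 110010110010101

110010110010101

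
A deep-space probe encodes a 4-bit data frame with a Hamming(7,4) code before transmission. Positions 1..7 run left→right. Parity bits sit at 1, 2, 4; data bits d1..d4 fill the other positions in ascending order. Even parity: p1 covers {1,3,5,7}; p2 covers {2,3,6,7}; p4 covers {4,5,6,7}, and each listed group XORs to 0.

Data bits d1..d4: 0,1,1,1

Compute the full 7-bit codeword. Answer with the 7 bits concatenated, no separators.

0001111

Place data at non-parity positions: p1 p2 0 p4 1 1 1
p1 (pos 1,3,5,7): XOR of data positions = 0⊕1⊕1 = 0
p2 (pos 2,3,6,7): XOR of data positions = 0⊕1⊕1 = 0
p4 (pos 4,5,6,7): XOR of data positions = 1⊕1⊕1 = 1
Codeword: 0001111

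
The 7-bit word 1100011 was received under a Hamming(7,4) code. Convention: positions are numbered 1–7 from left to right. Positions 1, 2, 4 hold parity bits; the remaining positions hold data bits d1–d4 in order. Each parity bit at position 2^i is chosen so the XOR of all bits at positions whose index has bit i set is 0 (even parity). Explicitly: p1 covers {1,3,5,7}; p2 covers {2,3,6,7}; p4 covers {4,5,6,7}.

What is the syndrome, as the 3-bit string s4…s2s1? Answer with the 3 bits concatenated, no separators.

010

s1 (pos 1,3,5,7): 1⊕0⊕0⊕1 = 0
s2 (pos 2,3,6,7): 1⊕0⊕1⊕1 = 1
s4 (pos 4,5,6,7): 0⊕0⊕1⊕1 = 0
Syndrome s4…s1 = 010 → error at position 2.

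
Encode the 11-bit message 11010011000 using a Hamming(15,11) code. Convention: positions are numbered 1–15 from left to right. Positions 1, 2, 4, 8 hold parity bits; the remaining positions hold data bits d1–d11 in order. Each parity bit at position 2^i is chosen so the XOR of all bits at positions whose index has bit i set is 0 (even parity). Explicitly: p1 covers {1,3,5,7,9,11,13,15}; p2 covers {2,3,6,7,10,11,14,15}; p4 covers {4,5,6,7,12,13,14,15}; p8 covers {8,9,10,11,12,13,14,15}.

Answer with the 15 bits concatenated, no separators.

011110100011000

Place data at non-parity positions: p1 p2 1 p4 1 0 1 p8 0 0 1 1 0 0 0
p1 (pos 1,3,5,7,9,11,13,15): XOR of data positions = 1⊕1⊕1⊕0⊕1⊕0⊕0 = 0
p2 (pos 2,3,6,7,10,11,14,15): XOR of data positions = 1⊕0⊕1⊕0⊕1⊕0⊕0 = 1
p4 (pos 4,5,6,7,12,13,14,15): XOR of data positions = 1⊕0⊕1⊕1⊕0⊕0⊕0 = 1
p8 (pos 8,9,10,11,12,13,14,15): XOR of data positions = 0⊕0⊕1⊕1⊕0⊕0⊕0 = 0
Codeword: 011110100011000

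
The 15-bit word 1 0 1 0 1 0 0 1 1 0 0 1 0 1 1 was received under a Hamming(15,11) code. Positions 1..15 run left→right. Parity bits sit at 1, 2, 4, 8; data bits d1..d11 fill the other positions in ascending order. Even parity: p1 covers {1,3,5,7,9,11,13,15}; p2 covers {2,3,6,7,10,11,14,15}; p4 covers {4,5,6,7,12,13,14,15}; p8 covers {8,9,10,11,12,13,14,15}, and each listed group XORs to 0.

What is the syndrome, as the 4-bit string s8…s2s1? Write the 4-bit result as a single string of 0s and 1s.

1011

s1 (pos 1,3,5,7,9,11,13,15): 1⊕1⊕1⊕0⊕1⊕0⊕0⊕1 = 1
s2 (pos 2,3,6,7,10,11,14,15): 0⊕1⊕0⊕0⊕0⊕0⊕1⊕1 = 1
s4 (pos 4,5,6,7,12,13,14,15): 0⊕1⊕0⊕0⊕1⊕0⊕1⊕1 = 0
s8 (pos 8,9,10,11,12,13,14,15): 1⊕1⊕0⊕0⊕1⊕0⊕1⊕1 = 1
Syndrome s8…s1 = 1011 → error at position 11.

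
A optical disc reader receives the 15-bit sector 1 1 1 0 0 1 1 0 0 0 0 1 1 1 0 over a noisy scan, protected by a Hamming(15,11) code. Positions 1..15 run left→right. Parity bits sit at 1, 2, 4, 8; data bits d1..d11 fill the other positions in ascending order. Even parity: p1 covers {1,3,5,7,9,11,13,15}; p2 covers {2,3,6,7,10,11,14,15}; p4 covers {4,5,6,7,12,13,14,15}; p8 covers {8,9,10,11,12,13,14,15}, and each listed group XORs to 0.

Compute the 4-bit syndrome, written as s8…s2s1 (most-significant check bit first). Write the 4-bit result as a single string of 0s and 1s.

1110

s1 (pos 1,3,5,7,9,11,13,15): 1⊕1⊕0⊕1⊕0⊕0⊕1⊕0 = 0
s2 (pos 2,3,6,7,10,11,14,15): 1⊕1⊕1⊕1⊕0⊕0⊕1⊕0 = 1
s4 (pos 4,5,6,7,12,13,14,15): 0⊕0⊕1⊕1⊕1⊕1⊕1⊕0 = 1
s8 (pos 8,9,10,11,12,13,14,15): 0⊕0⊕0⊕0⊕1⊕1⊕1⊕0 = 1
Syndrome s8…s1 = 1110 → error at position 14.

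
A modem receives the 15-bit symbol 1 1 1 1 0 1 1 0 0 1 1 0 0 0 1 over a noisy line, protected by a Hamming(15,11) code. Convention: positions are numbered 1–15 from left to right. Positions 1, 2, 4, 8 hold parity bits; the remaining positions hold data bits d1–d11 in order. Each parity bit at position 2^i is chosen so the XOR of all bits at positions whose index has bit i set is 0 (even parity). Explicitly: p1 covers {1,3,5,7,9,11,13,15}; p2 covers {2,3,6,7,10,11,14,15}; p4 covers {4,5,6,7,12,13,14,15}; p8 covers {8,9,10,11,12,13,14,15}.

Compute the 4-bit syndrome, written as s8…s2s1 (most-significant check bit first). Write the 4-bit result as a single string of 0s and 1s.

s1 (pos 1,3,5,7,9,11,13,15): 1⊕1⊕0⊕1⊕0⊕1⊕0⊕1 = 1
s2 (pos 2,3,6,7,10,11,14,15): 1⊕1⊕1⊕1⊕1⊕1⊕0⊕1 = 1
s4 (pos 4,5,6,7,12,13,14,15): 1⊕0⊕1⊕1⊕0⊕0⊕0⊕1 = 0
s8 (pos 8,9,10,11,12,13,14,15): 0⊕0⊕1⊕1⊕0⊕0⊕0⊕1 = 1
Syndrome s8…s1 = 1011 → error at position 11.

1011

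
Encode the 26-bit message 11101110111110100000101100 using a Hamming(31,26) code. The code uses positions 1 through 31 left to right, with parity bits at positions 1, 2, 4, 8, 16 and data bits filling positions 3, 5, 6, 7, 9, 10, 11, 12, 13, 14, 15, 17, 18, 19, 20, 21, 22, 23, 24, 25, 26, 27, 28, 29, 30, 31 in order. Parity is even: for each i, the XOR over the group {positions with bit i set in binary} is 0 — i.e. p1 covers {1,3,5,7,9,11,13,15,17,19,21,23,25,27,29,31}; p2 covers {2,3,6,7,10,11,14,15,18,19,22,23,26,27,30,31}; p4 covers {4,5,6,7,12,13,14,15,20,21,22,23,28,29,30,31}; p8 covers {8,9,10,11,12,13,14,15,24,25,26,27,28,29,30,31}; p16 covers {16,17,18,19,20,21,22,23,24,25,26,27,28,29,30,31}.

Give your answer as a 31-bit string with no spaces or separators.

0010110111101110110100000101100

Place data at non-parity positions: p1 p2 1 p4 1 1 0 p8 1 1 1 0 1 1 1 p16 1 1 0 1 0 0 0 0 0 1 0 1 1 0 0
p1 (pos 1,3,5,7,9,11,13,15,17,19,21,23,25,27,29,31): XOR of data positions = 1⊕1⊕0⊕1⊕1⊕1⊕1⊕1⊕0⊕0⊕0⊕0⊕0⊕1⊕0 = 0
p2 (pos 2,3,6,7,10,11,14,15,18,19,22,23,26,27,30,31): XOR of data positions = 1⊕1⊕0⊕1⊕1⊕1⊕1⊕1⊕0⊕0⊕0⊕1⊕0⊕0⊕0 = 0
p4 (pos 4,5,6,7,12,13,14,15,20,21,22,23,28,29,30,31): XOR of data positions = 1⊕1⊕0⊕0⊕1⊕1⊕1⊕1⊕0⊕0⊕0⊕1⊕1⊕0⊕0 = 0
p8 (pos 8,9,10,11,12,13,14,15,24,25,26,27,28,29,30,31): XOR of data positions = 1⊕1⊕1⊕0⊕1⊕1⊕1⊕0⊕0⊕1⊕0⊕1⊕1⊕0⊕0 = 1
p16 (pos 16,17,18,19,20,21,22,23,24,25,26,27,28,29,30,31): XOR of data positions = 1⊕1⊕0⊕1⊕0⊕0⊕0⊕0⊕0⊕1⊕0⊕1⊕1⊕0⊕0 = 0
Codeword: 0010110111101110110100000101100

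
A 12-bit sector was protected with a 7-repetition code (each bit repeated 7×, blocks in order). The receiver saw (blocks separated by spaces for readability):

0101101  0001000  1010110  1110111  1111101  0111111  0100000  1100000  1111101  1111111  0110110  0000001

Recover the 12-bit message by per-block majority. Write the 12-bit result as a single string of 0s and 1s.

Block 1 (0101101): 4 ones → 1
Block 2 (0001000): 1 one → 0
Block 3 (1010110): 4 ones → 1
Block 4 (1110111): 6 ones → 1
Block 5 (1111101): 6 ones → 1
Block 6 (0111111): 6 ones → 1
Block 7 (0100000): 1 one → 0
Block 8 (1100000): 2 ones → 0
Block 9 (1111101): 6 ones → 1
Block 10 (1111111): 7 ones → 1
Block 11 (0110110): 4 ones → 1
Block 12 (0000001): 1 one → 0

101111001110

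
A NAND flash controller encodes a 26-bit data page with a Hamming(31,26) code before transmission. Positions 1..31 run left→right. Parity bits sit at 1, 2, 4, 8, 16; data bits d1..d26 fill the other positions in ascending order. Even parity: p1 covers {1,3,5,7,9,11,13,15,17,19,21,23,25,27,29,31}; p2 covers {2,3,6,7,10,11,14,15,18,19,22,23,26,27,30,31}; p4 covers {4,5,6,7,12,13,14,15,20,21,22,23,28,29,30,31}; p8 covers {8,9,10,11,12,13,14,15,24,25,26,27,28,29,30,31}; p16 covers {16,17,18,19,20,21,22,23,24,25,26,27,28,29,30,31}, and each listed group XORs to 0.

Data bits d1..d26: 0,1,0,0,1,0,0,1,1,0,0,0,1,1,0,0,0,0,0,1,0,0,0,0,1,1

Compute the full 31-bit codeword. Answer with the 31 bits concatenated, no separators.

Place data at non-parity positions: p1 p2 0 p4 1 0 0 p8 1 0 0 1 1 0 0 p16 0 1 1 0 0 0 0 0 1 0 0 0 0 1 1
p1 (pos 1,3,5,7,9,11,13,15,17,19,21,23,25,27,29,31): XOR of data positions = 0⊕1⊕0⊕1⊕0⊕1⊕0⊕0⊕1⊕0⊕0⊕1⊕0⊕0⊕1 = 0
p2 (pos 2,3,6,7,10,11,14,15,18,19,22,23,26,27,30,31): XOR of data positions = 0⊕0⊕0⊕0⊕0⊕0⊕0⊕1⊕1⊕0⊕0⊕0⊕0⊕1⊕1 = 0
p4 (pos 4,5,6,7,12,13,14,15,20,21,22,23,28,29,30,31): XOR of data positions = 1⊕0⊕0⊕1⊕1⊕0⊕0⊕0⊕0⊕0⊕0⊕0⊕0⊕1⊕1 = 1
p8 (pos 8,9,10,11,12,13,14,15,24,25,26,27,28,29,30,31): XOR of data positions = 1⊕0⊕0⊕1⊕1⊕0⊕0⊕0⊕1⊕0⊕0⊕0⊕0⊕1⊕1 = 0
p16 (pos 16,17,18,19,20,21,22,23,24,25,26,27,28,29,30,31): XOR of data positions = 0⊕1⊕1⊕0⊕0⊕0⊕0⊕0⊕1⊕0⊕0⊕0⊕0⊕1⊕1 = 1
Codeword: 0001100010011001011000001000011

0001100010011001011000001000011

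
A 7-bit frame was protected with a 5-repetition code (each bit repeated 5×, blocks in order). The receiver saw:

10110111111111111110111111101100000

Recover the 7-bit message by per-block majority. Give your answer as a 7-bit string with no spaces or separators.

Block 1 (10110): 3 ones → 1
Block 2 (11111): 5 ones → 1
Block 3 (11111): 5 ones → 1
Block 4 (11110): 4 ones → 1
Block 5 (11111): 5 ones → 1
Block 6 (11011): 4 ones → 1
Block 7 (00000): 0 ones → 0

1111110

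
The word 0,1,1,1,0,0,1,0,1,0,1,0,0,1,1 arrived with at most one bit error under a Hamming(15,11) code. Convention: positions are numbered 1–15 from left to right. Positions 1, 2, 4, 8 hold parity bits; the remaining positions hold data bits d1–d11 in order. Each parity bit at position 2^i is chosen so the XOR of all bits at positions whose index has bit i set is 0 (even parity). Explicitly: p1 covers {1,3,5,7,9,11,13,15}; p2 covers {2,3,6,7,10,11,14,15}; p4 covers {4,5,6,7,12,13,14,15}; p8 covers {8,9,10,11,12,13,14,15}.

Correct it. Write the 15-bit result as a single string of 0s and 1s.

111100101010011

s1 (pos 1,3,5,7,9,11,13,15): 0⊕1⊕0⊕1⊕1⊕1⊕0⊕1 = 1
s2 (pos 2,3,6,7,10,11,14,15): 1⊕1⊕0⊕1⊕0⊕1⊕1⊕1 = 0
s4 (pos 4,5,6,7,12,13,14,15): 1⊕0⊕0⊕1⊕0⊕0⊕1⊕1 = 0
s8 (pos 8,9,10,11,12,13,14,15): 0⊕1⊕0⊕1⊕0⊕0⊕1⊕1 = 0
Syndrome s8…s1 = 0001 → error at position 1.
Flip position 1: 011100101010011 → 111100101010011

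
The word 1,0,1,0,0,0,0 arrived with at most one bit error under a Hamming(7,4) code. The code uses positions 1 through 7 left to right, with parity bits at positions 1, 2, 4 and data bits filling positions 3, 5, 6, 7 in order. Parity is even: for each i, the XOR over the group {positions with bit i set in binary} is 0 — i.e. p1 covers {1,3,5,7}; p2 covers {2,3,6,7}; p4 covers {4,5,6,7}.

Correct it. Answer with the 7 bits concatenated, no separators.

s1 (pos 1,3,5,7): 1⊕1⊕0⊕0 = 0
s2 (pos 2,3,6,7): 0⊕1⊕0⊕0 = 1
s4 (pos 4,5,6,7): 0⊕0⊕0⊕0 = 0
Syndrome s4…s1 = 010 → error at position 2.
Flip position 2: 1010000 → 1110000

1110000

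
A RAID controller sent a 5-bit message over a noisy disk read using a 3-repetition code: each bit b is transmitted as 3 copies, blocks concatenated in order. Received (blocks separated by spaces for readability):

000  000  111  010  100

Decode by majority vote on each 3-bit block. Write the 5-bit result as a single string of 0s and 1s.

00100

Block 1 (000): 0 ones → 0
Block 2 (000): 0 ones → 0
Block 3 (111): 3 ones → 1
Block 4 (010): 1 one → 0
Block 5 (100): 1 one → 0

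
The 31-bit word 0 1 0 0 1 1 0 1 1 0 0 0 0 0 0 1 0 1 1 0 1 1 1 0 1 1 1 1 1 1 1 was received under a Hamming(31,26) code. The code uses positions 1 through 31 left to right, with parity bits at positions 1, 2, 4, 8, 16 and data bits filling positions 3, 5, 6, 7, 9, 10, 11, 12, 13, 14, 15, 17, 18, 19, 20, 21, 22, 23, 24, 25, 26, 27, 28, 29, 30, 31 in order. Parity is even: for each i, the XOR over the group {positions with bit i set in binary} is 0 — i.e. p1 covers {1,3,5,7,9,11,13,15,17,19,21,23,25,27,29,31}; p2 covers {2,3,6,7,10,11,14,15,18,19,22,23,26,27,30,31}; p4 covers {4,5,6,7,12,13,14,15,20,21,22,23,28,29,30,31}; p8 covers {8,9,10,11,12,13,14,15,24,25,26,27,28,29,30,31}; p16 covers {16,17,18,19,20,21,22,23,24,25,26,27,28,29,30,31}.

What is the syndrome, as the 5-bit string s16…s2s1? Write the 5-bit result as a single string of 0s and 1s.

s1 (pos 1,3,5,7,9,11,13,15,17,19,21,23,25,27,29,31): 0⊕0⊕1⊕0⊕1⊕0⊕0⊕0⊕0⊕1⊕1⊕1⊕1⊕1⊕1⊕1 = 1
s2 (pos 2,3,6,7,10,11,14,15,18,19,22,23,26,27,30,31): 1⊕0⊕1⊕0⊕0⊕0⊕0⊕0⊕1⊕1⊕1⊕1⊕1⊕1⊕1⊕1 = 0
s4 (pos 4,5,6,7,12,13,14,15,20,21,22,23,28,29,30,31): 0⊕1⊕1⊕0⊕0⊕0⊕0⊕0⊕0⊕1⊕1⊕1⊕1⊕1⊕1⊕1 = 1
s8 (pos 8,9,10,11,12,13,14,15,24,25,26,27,28,29,30,31): 1⊕1⊕0⊕0⊕0⊕0⊕0⊕0⊕0⊕1⊕1⊕1⊕1⊕1⊕1⊕1 = 1
s16 (pos 16,17,18,19,20,21,22,23,24,25,26,27,28,29,30,31): 1⊕0⊕1⊕1⊕0⊕1⊕1⊕1⊕0⊕1⊕1⊕1⊕1⊕1⊕1⊕1 = 1
Syndrome s16…s1 = 11101 → error at position 29.

11101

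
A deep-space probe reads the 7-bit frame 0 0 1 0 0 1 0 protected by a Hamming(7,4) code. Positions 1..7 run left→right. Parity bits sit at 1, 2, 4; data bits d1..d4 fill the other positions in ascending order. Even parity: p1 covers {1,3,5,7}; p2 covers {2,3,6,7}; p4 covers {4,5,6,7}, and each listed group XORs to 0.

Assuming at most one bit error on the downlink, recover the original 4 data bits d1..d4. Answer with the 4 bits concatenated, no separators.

s1 (pos 1,3,5,7): 0⊕1⊕0⊕0 = 1
s2 (pos 2,3,6,7): 0⊕1⊕1⊕0 = 0
s4 (pos 4,5,6,7): 0⊕0⊕1⊕0 = 1
Syndrome s4…s1 = 101 → error at position 5.
Flip position 5: 0010010 → 0010110
Read data bits from positions 3,5,6,7: 1110

1110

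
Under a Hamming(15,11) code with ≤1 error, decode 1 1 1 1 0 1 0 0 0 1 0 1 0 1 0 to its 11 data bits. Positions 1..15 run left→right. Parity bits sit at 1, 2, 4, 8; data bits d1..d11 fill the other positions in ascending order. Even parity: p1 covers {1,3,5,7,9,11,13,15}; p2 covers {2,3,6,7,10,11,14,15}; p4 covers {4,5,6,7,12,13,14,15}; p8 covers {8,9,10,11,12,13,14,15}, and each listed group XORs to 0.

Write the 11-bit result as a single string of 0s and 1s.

s1 (pos 1,3,5,7,9,11,13,15): 1⊕1⊕0⊕0⊕0⊕0⊕0⊕0 = 0
s2 (pos 2,3,6,7,10,11,14,15): 1⊕1⊕1⊕0⊕1⊕0⊕1⊕0 = 1
s4 (pos 4,5,6,7,12,13,14,15): 1⊕0⊕1⊕0⊕1⊕0⊕1⊕0 = 0
s8 (pos 8,9,10,11,12,13,14,15): 0⊕0⊕1⊕0⊕1⊕0⊕1⊕0 = 1
Syndrome s8…s1 = 1010 → error at position 10.
Flip position 10: 111101000101010 → 111101000001010
Read data bits from positions 3,5,6,7,9,10,11,12,13,14,15: 10100001010

10100001010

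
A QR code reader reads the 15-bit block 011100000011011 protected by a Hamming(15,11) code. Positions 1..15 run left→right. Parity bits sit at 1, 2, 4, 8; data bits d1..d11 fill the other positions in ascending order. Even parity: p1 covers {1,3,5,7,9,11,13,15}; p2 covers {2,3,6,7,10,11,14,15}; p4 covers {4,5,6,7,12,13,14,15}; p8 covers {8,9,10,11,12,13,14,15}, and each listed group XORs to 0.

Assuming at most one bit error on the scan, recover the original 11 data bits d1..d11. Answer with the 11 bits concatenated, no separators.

00000011011

s1 (pos 1,3,5,7,9,11,13,15): 0⊕1⊕0⊕0⊕0⊕1⊕0⊕1 = 1
s2 (pos 2,3,6,7,10,11,14,15): 1⊕1⊕0⊕0⊕0⊕1⊕1⊕1 = 1
s4 (pos 4,5,6,7,12,13,14,15): 1⊕0⊕0⊕0⊕1⊕0⊕1⊕1 = 0
s8 (pos 8,9,10,11,12,13,14,15): 0⊕0⊕0⊕1⊕1⊕0⊕1⊕1 = 0
Syndrome s8…s1 = 0011 → error at position 3.
Flip position 3: 011100000011011 → 010100000011011
Read data bits from positions 3,5,6,7,9,10,11,12,13,14,15: 00000011011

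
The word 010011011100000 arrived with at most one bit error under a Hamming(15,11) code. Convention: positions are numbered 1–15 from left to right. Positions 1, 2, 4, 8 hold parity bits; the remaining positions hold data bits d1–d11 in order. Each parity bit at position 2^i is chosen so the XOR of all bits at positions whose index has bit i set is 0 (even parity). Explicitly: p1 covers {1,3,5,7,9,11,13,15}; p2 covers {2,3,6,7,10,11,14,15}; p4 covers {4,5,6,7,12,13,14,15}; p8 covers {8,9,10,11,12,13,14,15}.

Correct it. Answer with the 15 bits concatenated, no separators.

s1 (pos 1,3,5,7,9,11,13,15): 0⊕0⊕1⊕0⊕1⊕0⊕0⊕0 = 0
s2 (pos 2,3,6,7,10,11,14,15): 1⊕0⊕1⊕0⊕1⊕0⊕0⊕0 = 1
s4 (pos 4,5,6,7,12,13,14,15): 0⊕1⊕1⊕0⊕0⊕0⊕0⊕0 = 0
s8 (pos 8,9,10,11,12,13,14,15): 1⊕1⊕1⊕0⊕0⊕0⊕0⊕0 = 1
Syndrome s8…s1 = 1010 → error at position 10.
Flip position 10: 010011011100000 → 010011011000000

010011011000000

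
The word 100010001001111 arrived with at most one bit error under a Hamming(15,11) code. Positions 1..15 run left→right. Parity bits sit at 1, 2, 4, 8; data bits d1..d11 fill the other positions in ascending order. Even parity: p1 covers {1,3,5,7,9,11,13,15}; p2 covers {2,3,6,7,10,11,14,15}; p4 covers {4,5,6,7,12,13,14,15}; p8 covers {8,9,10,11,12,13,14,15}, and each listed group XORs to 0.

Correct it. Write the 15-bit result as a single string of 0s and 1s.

100010001001011

s1 (pos 1,3,5,7,9,11,13,15): 1⊕0⊕1⊕0⊕1⊕0⊕1⊕1 = 1
s2 (pos 2,3,6,7,10,11,14,15): 0⊕0⊕0⊕0⊕0⊕0⊕1⊕1 = 0
s4 (pos 4,5,6,7,12,13,14,15): 0⊕1⊕0⊕0⊕1⊕1⊕1⊕1 = 1
s8 (pos 8,9,10,11,12,13,14,15): 0⊕1⊕0⊕0⊕1⊕1⊕1⊕1 = 1
Syndrome s8…s1 = 1101 → error at position 13.
Flip position 13: 100010001001111 → 100010001001011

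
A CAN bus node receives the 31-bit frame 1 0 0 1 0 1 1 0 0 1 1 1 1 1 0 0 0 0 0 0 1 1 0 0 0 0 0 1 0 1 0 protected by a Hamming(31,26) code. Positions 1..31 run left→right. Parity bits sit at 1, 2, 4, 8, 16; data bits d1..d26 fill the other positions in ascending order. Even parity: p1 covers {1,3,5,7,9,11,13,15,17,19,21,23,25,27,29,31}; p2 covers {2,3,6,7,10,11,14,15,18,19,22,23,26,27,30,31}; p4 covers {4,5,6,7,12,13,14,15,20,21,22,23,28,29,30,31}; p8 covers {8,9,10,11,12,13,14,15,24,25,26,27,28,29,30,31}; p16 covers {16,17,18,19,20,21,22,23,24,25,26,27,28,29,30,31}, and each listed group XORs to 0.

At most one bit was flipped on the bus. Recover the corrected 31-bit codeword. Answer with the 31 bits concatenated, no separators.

1001011001011100000011000001010

s1 (pos 1,3,5,7,9,11,13,15,17,19,21,23,25,27,29,31): 1⊕0⊕0⊕1⊕0⊕1⊕1⊕0⊕0⊕0⊕1⊕0⊕0⊕0⊕0⊕0 = 1
s2 (pos 2,3,6,7,10,11,14,15,18,19,22,23,26,27,30,31): 0⊕0⊕1⊕1⊕1⊕1⊕1⊕0⊕0⊕0⊕1⊕0⊕0⊕0⊕1⊕0 = 1
s4 (pos 4,5,6,7,12,13,14,15,20,21,22,23,28,29,30,31): 1⊕0⊕1⊕1⊕1⊕1⊕1⊕0⊕0⊕1⊕1⊕0⊕1⊕0⊕1⊕0 = 0
s8 (pos 8,9,10,11,12,13,14,15,24,25,26,27,28,29,30,31): 0⊕0⊕1⊕1⊕1⊕1⊕1⊕0⊕0⊕0⊕0⊕0⊕1⊕0⊕1⊕0 = 1
s16 (pos 16,17,18,19,20,21,22,23,24,25,26,27,28,29,30,31): 0⊕0⊕0⊕0⊕0⊕1⊕1⊕0⊕0⊕0⊕0⊕0⊕1⊕0⊕1⊕0 = 0
Syndrome s16…s1 = 01011 → error at position 11.
Flip position 11: 1001011001111100000011000001010 → 1001011001011100000011000001010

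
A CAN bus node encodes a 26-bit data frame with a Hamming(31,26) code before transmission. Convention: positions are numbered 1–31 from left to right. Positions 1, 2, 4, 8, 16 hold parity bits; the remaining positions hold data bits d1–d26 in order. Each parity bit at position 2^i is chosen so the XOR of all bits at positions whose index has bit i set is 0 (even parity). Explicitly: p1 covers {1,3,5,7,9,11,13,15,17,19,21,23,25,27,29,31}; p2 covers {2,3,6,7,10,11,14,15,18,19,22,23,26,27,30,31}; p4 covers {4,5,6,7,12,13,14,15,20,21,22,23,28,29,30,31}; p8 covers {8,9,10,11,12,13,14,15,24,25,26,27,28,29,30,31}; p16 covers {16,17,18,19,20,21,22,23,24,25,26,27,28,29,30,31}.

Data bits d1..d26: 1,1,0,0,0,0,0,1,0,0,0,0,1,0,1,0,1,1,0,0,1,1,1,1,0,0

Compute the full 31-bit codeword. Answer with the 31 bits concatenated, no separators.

Place data at non-parity positions: p1 p2 1 p4 1 0 0 p8 0 0 0 1 0 0 0 p16 0 1 0 1 0 1 1 0 0 1 1 1 1 0 0
p1 (pos 1,3,5,7,9,11,13,15,17,19,21,23,25,27,29,31): XOR of data positions = 1⊕1⊕0⊕0⊕0⊕0⊕0⊕0⊕0⊕0⊕1⊕0⊕1⊕1⊕0 = 1
p2 (pos 2,3,6,7,10,11,14,15,18,19,22,23,26,27,30,31): XOR of data positions = 1⊕0⊕0⊕0⊕0⊕0⊕0⊕1⊕0⊕1⊕1⊕1⊕1⊕0⊕0 = 0
p4 (pos 4,5,6,7,12,13,14,15,20,21,22,23,28,29,30,31): XOR of data positions = 1⊕0⊕0⊕1⊕0⊕0⊕0⊕1⊕0⊕1⊕1⊕1⊕1⊕0⊕0 = 1
p8 (pos 8,9,10,11,12,13,14,15,24,25,26,27,28,29,30,31): XOR of data positions = 0⊕0⊕0⊕1⊕0⊕0⊕0⊕0⊕0⊕1⊕1⊕1⊕1⊕0⊕0 = 1
p16 (pos 16,17,18,19,20,21,22,23,24,25,26,27,28,29,30,31): XOR of data positions = 0⊕1⊕0⊕1⊕0⊕1⊕1⊕0⊕0⊕1⊕1⊕1⊕1⊕0⊕0 = 0
Codeword: 1011100100010000010101100111100

1011100100010000010101100111100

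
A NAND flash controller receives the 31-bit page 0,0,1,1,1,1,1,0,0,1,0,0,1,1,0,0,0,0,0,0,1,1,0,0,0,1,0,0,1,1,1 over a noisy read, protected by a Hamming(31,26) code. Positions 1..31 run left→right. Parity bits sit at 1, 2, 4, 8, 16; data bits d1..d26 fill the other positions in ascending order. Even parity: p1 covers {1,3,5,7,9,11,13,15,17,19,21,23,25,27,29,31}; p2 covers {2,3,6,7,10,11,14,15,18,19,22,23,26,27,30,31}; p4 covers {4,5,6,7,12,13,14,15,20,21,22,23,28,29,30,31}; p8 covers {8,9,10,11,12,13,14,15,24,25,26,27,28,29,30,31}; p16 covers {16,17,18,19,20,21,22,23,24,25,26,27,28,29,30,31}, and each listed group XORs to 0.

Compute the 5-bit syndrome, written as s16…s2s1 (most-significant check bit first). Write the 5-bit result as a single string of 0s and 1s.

s1 (pos 1,3,5,7,9,11,13,15,17,19,21,23,25,27,29,31): 0⊕1⊕1⊕1⊕0⊕0⊕1⊕0⊕0⊕0⊕1⊕0⊕0⊕0⊕1⊕1 = 1
s2 (pos 2,3,6,7,10,11,14,15,18,19,22,23,26,27,30,31): 0⊕1⊕1⊕1⊕1⊕0⊕1⊕0⊕0⊕0⊕1⊕0⊕1⊕0⊕1⊕1 = 1
s4 (pos 4,5,6,7,12,13,14,15,20,21,22,23,28,29,30,31): 1⊕1⊕1⊕1⊕0⊕1⊕1⊕0⊕0⊕1⊕1⊕0⊕0⊕1⊕1⊕1 = 1
s8 (pos 8,9,10,11,12,13,14,15,24,25,26,27,28,29,30,31): 0⊕0⊕1⊕0⊕0⊕1⊕1⊕0⊕0⊕0⊕1⊕0⊕0⊕1⊕1⊕1 = 1
s16 (pos 16,17,18,19,20,21,22,23,24,25,26,27,28,29,30,31): 0⊕0⊕0⊕0⊕0⊕1⊕1⊕0⊕0⊕0⊕1⊕0⊕0⊕1⊕1⊕1 = 0
Syndrome s16…s1 = 01111 → error at position 15.

01111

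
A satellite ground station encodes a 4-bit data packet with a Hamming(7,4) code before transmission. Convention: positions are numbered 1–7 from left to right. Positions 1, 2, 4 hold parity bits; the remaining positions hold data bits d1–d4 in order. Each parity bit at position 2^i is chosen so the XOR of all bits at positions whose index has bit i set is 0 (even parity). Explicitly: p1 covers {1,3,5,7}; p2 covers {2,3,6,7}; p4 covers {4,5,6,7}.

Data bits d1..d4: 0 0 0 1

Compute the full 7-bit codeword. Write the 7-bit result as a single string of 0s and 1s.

Place data at non-parity positions: p1 p2 0 p4 0 0 1
p1 (pos 1,3,5,7): XOR of data positions = 0⊕0⊕1 = 1
p2 (pos 2,3,6,7): XOR of data positions = 0⊕0⊕1 = 1
p4 (pos 4,5,6,7): XOR of data positions = 0⊕0⊕1 = 1
Codeword: 1101001

1101001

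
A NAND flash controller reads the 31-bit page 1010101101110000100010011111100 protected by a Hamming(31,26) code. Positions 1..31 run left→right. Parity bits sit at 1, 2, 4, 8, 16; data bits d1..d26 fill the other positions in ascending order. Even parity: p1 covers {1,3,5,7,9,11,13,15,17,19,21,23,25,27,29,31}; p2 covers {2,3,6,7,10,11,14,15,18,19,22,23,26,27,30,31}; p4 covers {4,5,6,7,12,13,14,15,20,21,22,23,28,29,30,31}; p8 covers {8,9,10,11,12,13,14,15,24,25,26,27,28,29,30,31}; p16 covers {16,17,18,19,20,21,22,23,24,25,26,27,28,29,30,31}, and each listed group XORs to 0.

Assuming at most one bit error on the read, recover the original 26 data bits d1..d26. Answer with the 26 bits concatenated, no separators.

s1 (pos 1,3,5,7,9,11,13,15,17,19,21,23,25,27,29,31): 1⊕1⊕1⊕1⊕0⊕1⊕0⊕0⊕1⊕0⊕1⊕0⊕1⊕1⊕1⊕0 = 0
s2 (pos 2,3,6,7,10,11,14,15,18,19,22,23,26,27,30,31): 0⊕1⊕0⊕1⊕1⊕1⊕0⊕0⊕0⊕0⊕0⊕0⊕1⊕1⊕0⊕0 = 0
s4 (pos 4,5,6,7,12,13,14,15,20,21,22,23,28,29,30,31): 0⊕1⊕0⊕1⊕1⊕0⊕0⊕0⊕0⊕1⊕0⊕0⊕1⊕1⊕0⊕0 = 0
s8 (pos 8,9,10,11,12,13,14,15,24,25,26,27,28,29,30,31): 1⊕0⊕1⊕1⊕1⊕0⊕0⊕0⊕1⊕1⊕1⊕1⊕1⊕1⊕0⊕0 = 0
s16 (pos 16,17,18,19,20,21,22,23,24,25,26,27,28,29,30,31): 0⊕1⊕0⊕0⊕0⊕1⊕0⊕0⊕1⊕1⊕1⊕1⊕1⊕1⊕0⊕0 = 0
Syndrome s16…s1 = 00000 → no error.
Read data bits from positions 3,5,6,7,9,10,11,12,13,14,15,17,18,19,20,21,22,23,24,25,26,27,28,29,30,31: 11010111000100010011111100

11010111000100010011111100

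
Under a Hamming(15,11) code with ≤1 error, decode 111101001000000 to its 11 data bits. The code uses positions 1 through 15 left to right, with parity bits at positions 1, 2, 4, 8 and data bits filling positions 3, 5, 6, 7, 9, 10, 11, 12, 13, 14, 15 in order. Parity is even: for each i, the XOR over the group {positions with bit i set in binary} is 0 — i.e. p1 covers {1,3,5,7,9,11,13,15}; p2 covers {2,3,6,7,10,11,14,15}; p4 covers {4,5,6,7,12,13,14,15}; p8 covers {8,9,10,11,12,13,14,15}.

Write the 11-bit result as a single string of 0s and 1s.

s1 (pos 1,3,5,7,9,11,13,15): 1⊕1⊕0⊕0⊕1⊕0⊕0⊕0 = 1
s2 (pos 2,3,6,7,10,11,14,15): 1⊕1⊕1⊕0⊕0⊕0⊕0⊕0 = 1
s4 (pos 4,5,6,7,12,13,14,15): 1⊕0⊕1⊕0⊕0⊕0⊕0⊕0 = 0
s8 (pos 8,9,10,11,12,13,14,15): 0⊕1⊕0⊕0⊕0⊕0⊕0⊕0 = 1
Syndrome s8…s1 = 1011 → error at position 11.
Flip position 11: 111101001000000 → 111101001010000
Read data bits from positions 3,5,6,7,9,10,11,12,13,14,15: 10101010000

10101010000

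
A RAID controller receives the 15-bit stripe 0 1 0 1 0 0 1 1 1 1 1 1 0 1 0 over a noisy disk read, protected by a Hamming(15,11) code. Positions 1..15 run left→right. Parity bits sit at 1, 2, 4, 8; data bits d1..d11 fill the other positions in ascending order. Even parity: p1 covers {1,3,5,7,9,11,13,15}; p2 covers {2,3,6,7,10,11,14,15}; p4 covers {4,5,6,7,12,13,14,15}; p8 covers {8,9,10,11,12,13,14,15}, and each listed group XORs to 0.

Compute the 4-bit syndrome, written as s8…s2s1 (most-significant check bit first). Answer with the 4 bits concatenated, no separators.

0011

s1 (pos 1,3,5,7,9,11,13,15): 0⊕0⊕0⊕1⊕1⊕1⊕0⊕0 = 1
s2 (pos 2,3,6,7,10,11,14,15): 1⊕0⊕0⊕1⊕1⊕1⊕1⊕0 = 1
s4 (pos 4,5,6,7,12,13,14,15): 1⊕0⊕0⊕1⊕1⊕0⊕1⊕0 = 0
s8 (pos 8,9,10,11,12,13,14,15): 1⊕1⊕1⊕1⊕1⊕0⊕1⊕0 = 0
Syndrome s8…s1 = 0011 → error at position 3.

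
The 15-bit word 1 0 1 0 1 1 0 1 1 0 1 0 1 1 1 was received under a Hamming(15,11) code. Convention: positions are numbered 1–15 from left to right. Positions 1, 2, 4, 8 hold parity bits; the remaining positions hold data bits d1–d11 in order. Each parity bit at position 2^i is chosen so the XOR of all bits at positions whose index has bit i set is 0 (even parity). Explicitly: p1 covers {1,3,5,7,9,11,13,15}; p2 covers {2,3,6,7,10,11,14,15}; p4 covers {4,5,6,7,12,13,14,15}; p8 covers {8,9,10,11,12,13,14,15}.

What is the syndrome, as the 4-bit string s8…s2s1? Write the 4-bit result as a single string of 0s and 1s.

s1 (pos 1,3,5,7,9,11,13,15): 1⊕1⊕1⊕0⊕1⊕1⊕1⊕1 = 1
s2 (pos 2,3,6,7,10,11,14,15): 0⊕1⊕1⊕0⊕0⊕1⊕1⊕1 = 1
s4 (pos 4,5,6,7,12,13,14,15): 0⊕1⊕1⊕0⊕0⊕1⊕1⊕1 = 1
s8 (pos 8,9,10,11,12,13,14,15): 1⊕1⊕0⊕1⊕0⊕1⊕1⊕1 = 0
Syndrome s8…s1 = 0111 → error at position 7.

0111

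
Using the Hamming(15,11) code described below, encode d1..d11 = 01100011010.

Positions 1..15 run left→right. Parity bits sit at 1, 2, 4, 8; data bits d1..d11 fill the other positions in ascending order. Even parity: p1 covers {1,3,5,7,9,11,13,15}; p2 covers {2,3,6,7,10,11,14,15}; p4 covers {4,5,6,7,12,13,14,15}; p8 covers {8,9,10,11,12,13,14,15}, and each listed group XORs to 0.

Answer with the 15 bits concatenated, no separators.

Place data at non-parity positions: p1 p2 0 p4 1 1 0 p8 0 0 1 1 0 1 0
p1 (pos 1,3,5,7,9,11,13,15): XOR of data positions = 0⊕1⊕0⊕0⊕1⊕0⊕0 = 0
p2 (pos 2,3,6,7,10,11,14,15): XOR of data positions = 0⊕1⊕0⊕0⊕1⊕1⊕0 = 1
p4 (pos 4,5,6,7,12,13,14,15): XOR of data positions = 1⊕1⊕0⊕1⊕0⊕1⊕0 = 0
p8 (pos 8,9,10,11,12,13,14,15): XOR of data positions = 0⊕0⊕1⊕1⊕0⊕1⊕0 = 1
Codeword: 010011010011010

010011010011010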